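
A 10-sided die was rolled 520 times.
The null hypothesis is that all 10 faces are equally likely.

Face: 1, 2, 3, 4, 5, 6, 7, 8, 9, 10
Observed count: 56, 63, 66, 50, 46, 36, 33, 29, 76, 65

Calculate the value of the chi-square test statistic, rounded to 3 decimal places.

Under H₀ each category has probability 1/10, so each expected count is 520/10 = 52.
1: (56 − 52)²/52 = 16/52 = 0.3077
2: (63 − 52)²/52 = 121/52 = 2.3269
3: (66 − 52)²/52 = 196/52 = 3.7692
4: (50 − 52)²/52 = 4/52 = 0.0769
5: (46 − 52)²/52 = 36/52 = 0.6923
6: (36 − 52)²/52 = 256/52 = 4.9231
7: (33 − 52)²/52 = 361/52 = 6.9423
8: (29 − 52)²/52 = 529/52 = 10.1731
9: (76 − 52)²/52 = 576/52 = 11.0769
10: (65 − 52)²/52 = 169/52 = 3.2500
Sum = 43.538

43.538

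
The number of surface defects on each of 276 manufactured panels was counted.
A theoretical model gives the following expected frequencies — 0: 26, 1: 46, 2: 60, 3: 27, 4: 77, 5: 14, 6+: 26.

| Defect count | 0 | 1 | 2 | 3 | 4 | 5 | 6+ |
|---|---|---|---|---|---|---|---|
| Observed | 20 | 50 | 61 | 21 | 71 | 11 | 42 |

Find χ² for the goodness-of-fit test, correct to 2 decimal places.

cat         O        E   (O−E)²/E
0          20       26      1.385
1          50       46      0.348
2          61       60      0.017
3          21       27      1.333
4          71       77      0.468
5          11       14      0.643
6+         42       26      9.846
Sum = 14.04

14.04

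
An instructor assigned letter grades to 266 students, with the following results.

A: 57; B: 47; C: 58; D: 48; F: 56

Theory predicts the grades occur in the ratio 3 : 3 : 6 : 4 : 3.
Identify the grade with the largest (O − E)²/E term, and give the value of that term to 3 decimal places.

Ratio total = 19. Expected counts: 266×3/19 = 42, 266×3/19 = 42, 266×6/19 = 84, 266×4/19 = 56, 266×3/19 = 42.
χ² = (57−42)²/42 + (47−42)²/42 + (58−84)²/84 + (48−56)²/56 + (56−42)²/42
   = 5.3571 + 0.5952 + 8.0476 + 1.1429 + 4.6667
The largest term is for C: 8.048.

C, 8.048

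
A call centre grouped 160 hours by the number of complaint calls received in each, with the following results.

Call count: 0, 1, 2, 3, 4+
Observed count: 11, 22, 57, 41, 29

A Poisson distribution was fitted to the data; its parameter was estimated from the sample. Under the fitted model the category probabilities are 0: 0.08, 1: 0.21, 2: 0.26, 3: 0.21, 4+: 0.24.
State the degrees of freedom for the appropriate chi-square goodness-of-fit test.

3

There are k = 5 categories and 1 parameter estimated from the data, so df = 5 − 1 − 1 = 3.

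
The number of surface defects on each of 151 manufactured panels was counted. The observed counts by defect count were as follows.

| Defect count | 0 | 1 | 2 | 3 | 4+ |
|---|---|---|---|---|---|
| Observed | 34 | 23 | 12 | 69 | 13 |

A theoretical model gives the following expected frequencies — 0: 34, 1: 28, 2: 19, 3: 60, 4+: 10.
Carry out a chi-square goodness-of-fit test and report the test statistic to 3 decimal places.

χ² = (34−34)²/34 + (23−28)²/28 + (12−19)²/19 + (69−60)²/60 + (13−10)²/10
   = 0.0000 + 0.8929 + 2.5789 + 1.3500 + 0.9000
Sum = 5.722

5.722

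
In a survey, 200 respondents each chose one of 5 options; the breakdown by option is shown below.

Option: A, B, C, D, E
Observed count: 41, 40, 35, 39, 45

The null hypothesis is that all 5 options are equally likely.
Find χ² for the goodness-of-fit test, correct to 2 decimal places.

Expected count for each of the 5 categories: 200/5 = 40.
cat         O        E   (O−E)²/E
A          41       40      0.025
B          40       40      0.000
C          35       40      0.625
D          39       40      0.025
E          45       40      0.625
Sum = 1.30

1.30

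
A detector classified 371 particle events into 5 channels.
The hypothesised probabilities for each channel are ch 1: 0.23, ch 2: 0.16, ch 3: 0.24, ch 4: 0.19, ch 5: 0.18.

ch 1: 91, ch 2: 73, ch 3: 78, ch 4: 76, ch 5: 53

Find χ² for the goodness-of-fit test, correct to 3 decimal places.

8.154

Expected counts E_i = n·p_i: 371×0.23 = 85.33, 371×0.16 = 59.36, 371×0.24 = 89.04, 371×0.19 = 70.49, 371×0.18 = 66.78.
χ² = (91−85.33)²/85.33 + (73−59.36)²/59.36 + (78−89.04)²/89.04 + (76−70.49)²/70.49 + (53−66.78)²/66.78
   = 0.3768 + 3.1343 + 1.3688 + 0.4307 + 2.8435
Sum = 8.154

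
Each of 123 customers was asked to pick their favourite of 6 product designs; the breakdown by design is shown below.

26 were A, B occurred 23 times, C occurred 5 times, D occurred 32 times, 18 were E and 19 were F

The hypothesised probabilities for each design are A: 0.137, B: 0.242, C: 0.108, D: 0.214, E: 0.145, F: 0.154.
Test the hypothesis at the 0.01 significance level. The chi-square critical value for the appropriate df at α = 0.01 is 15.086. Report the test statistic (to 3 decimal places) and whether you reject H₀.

Expected counts E_i = n·p_i: 123×0.137 = 16.851, 123×0.242 = 29.766, 123×0.108 = 13.284, 123×0.214 = 26.322, 123×0.145 = 17.835, 123×0.154 = 18.942.
χ² = (26−16.851)²/16.851 + (23−29.766)²/29.766 + (5−13.284)²/13.284 + (32−26.322)²/26.322 + (18−17.835)²/17.835 + (19−18.942)²/18.942
   = 4.9673 + 1.5380 + 5.1660 + 1.2248 + 0.0015 + 0.0002
Sum = 12.898
df = 5. Since 12.898 < 15.086, we do not reject H₀.

12.898; do not reject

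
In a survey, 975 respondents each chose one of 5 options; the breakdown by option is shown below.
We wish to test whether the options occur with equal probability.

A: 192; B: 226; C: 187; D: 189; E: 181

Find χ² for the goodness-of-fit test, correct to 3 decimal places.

Under H₀ each category has probability 1/5, so each expected count is 975/5 = 195.
χ² = (192−195)²/195 + (226−195)²/195 + (187−195)²/195 + (189−195)²/195 + (181−195)²/195
   = 0.0462 + 4.9282 + 0.3282 + 0.1846 + 1.0051
Sum = 6.492

6.492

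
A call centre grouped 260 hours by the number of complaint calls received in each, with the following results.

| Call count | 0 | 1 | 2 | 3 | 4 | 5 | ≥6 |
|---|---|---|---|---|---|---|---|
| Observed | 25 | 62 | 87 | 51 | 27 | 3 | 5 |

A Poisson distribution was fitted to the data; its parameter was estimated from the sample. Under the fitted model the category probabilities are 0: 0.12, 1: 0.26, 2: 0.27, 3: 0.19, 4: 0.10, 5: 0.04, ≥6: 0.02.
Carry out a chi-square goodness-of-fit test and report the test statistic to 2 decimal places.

Expected counts E_i = n·p_i: 260×0.12 = 31.2, 260×0.26 = 67.6, 260×0.27 = 70.2, 260×0.19 = 49.4, 260×0.10 = 26, 260×0.04 = 10.4, 260×0.02 = 5.2.
0: (25 − 31.2)²/31.2 = 38.44/31.2 = 1.232
1: (62 − 67.6)²/67.6 = 31.36/67.6 = 0.464
2: (87 − 70.2)²/70.2 = 282.24/70.2 = 4.021
3: (51 − 49.4)²/49.4 = 2.56/49.4 = 0.052
4: (27 − 26)²/26 = 1/26 = 0.038
5: (3 − 10.4)²/10.4 = 54.76/10.4 = 5.265
≥6: (5 − 5.2)²/5.2 = 0.04/5.2 = 0.008
Sum = 11.08

11.08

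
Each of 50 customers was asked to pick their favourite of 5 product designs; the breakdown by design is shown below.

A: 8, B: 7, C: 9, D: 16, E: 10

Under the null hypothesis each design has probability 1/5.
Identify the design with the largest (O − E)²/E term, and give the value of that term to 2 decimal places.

D, 3.60

Expected count for each of the 5 categories: 50/5 = 10.
χ² = (8−10)²/10 + (7−10)²/10 + (9−10)²/10 + (16−10)²/10 + (10−10)²/10
   = 0.400 + 0.900 + 0.100 + 3.600 + 0.000
The largest term is for D: 3.60.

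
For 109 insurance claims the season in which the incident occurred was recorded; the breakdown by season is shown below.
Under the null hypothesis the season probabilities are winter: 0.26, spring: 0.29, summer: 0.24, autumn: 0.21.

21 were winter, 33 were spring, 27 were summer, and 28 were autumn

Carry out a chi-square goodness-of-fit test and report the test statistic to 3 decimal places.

3.130

Expected counts E_i = n·p_i: 109×0.26 = 28.34, 109×0.29 = 31.61, 109×0.24 = 26.16, 109×0.21 = 22.89.
winter: (21 − 28.34)²/28.34 = 53.8756/28.34 = 1.9010
spring: (33 − 31.61)²/31.61 = 1.9321/31.61 = 0.0611
summer: (27 − 26.16)²/26.16 = 0.7056/26.16 = 0.0270
autumn: (28 − 22.89)²/22.89 = 26.1121/22.89 = 1.1408
Sum = 3.130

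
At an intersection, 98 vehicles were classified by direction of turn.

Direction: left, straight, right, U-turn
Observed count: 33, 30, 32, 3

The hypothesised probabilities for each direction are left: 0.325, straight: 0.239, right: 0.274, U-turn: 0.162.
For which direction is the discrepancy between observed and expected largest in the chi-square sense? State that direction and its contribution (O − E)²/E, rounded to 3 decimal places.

U-turn, 10.443

Expected counts E_i = n·p_i: 98×0.325 = 31.85, 98×0.239 = 23.422, 98×0.274 = 26.852, 98×0.162 = 15.876.
χ² = (33−31.85)²/31.85 + (30−23.422)²/23.422 + (32−26.852)²/26.852 + (3−15.876)²/15.876
   = 0.0415 + 1.8474 + 0.9870 + 10.4429
The largest term is for U-turn: 10.443.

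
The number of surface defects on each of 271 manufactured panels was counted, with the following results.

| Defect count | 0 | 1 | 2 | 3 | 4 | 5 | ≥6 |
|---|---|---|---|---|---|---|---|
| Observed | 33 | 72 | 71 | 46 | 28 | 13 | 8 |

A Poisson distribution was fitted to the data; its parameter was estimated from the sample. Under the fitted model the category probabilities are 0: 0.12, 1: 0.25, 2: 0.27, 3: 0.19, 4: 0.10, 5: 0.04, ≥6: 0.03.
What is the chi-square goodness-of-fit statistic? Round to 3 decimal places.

1.386

Expected counts E_i = n·p_i: 271×0.12 = 32.52, 271×0.25 = 67.75, 271×0.27 = 73.17, 271×0.19 = 51.49, 271×0.10 = 27.1, 271×0.04 = 10.84, 271×0.03 = 8.13.
0: (33 − 32.52)²/32.52 = 0.2304/32.52 = 0.0071
1: (72 − 67.75)²/67.75 = 18.0625/67.75 = 0.2666
2: (71 − 73.17)²/73.17 = 4.7089/73.17 = 0.0644
3: (46 − 51.49)²/51.49 = 30.1401/51.49 = 0.5854
4: (28 − 27.1)²/27.1 = 0.81/27.1 = 0.0299
5: (13 − 10.84)²/10.84 = 4.6656/10.84 = 0.4304
≥6: (8 − 8.13)²/8.13 = 0.0169/8.13 = 0.0021
Sum = 1.386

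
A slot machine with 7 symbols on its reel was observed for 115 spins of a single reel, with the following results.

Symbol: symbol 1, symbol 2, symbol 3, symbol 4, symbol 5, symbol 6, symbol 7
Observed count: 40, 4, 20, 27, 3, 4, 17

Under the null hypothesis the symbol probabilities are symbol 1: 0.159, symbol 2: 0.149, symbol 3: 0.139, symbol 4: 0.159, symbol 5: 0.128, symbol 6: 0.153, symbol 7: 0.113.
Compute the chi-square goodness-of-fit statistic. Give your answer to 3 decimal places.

Expected counts E_i = n·p_i: 115×0.159 = 18.285, 115×0.149 = 17.135, 115×0.139 = 15.985, 115×0.159 = 18.285, 115×0.128 = 14.72, 115×0.153 = 17.595, 115×0.113 = 12.995.
cat           O        E   (O−E)²/E
symbol 1     40   18.285    25.7884
symbol 2      4   17.135    10.0688
symbol 3     20   15.985     1.0085
symbol 4     27   18.285     4.1537
symbol 5      3    14.72     9.3314
symbol 6      4   17.595    10.5043
symbol 7     17   12.995     1.2343
Sum = 62.089

62.089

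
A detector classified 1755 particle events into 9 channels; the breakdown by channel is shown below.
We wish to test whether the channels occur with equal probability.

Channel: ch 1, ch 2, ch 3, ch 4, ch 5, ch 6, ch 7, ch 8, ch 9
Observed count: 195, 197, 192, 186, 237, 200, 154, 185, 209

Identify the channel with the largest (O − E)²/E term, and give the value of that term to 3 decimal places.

ch 5, 9.046

Expected count for each of the 9 categories: 1755/9 = 195.
ch 1: (195 − 195)²/195 = 0/195 = 0.0000
ch 2: (197 − 195)²/195 = 4/195 = 0.0205
ch 3: (192 − 195)²/195 = 9/195 = 0.0462
ch 4: (186 − 195)²/195 = 81/195 = 0.4154
ch 5: (237 − 195)²/195 = 1764/195 = 9.0462
ch 6: (200 − 195)²/195 = 25/195 = 0.1282
ch 7: (154 − 195)²/195 = 1681/195 = 8.6205
ch 8: (185 − 195)²/195 = 100/195 = 0.5128
ch 9: (209 − 195)²/195 = 196/195 = 1.0051
The largest term is for ch 5: 9.046.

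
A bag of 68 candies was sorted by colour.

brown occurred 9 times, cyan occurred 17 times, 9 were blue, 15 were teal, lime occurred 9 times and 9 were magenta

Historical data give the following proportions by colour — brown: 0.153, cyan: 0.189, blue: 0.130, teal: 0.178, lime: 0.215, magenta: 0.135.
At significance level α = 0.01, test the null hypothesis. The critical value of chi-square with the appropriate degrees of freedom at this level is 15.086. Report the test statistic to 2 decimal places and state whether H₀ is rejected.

Expected counts E_i = n·p_i: 68×0.153 = 10.404, 68×0.189 = 12.852, 68×0.130 = 8.84, 68×0.178 = 12.104, 68×0.215 = 14.62, 68×0.135 = 9.18.
χ² = (9−10.404)²/10.404 + (17−12.852)²/12.852 + (9−8.84)²/8.84 + (15−12.104)²/12.104 + (9−14.62)²/14.62 + (9−9.18)²/9.18
   = 0.189 + 1.339 + 0.003 + 0.693 + 2.160 + 0.004
Sum = 4.39
df = 5. Since 4.39 < 15.086, we do not reject H₀.

4.39; do not reject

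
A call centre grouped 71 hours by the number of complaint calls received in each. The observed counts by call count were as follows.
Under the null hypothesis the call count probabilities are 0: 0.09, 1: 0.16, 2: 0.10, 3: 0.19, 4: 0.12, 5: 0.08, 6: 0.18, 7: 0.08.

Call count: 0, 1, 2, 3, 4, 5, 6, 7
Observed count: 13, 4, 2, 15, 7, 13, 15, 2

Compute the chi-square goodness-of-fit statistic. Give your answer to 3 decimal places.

Expected counts E_i = n·p_i: 71×0.09 = 6.39, 71×0.16 = 11.36, 71×0.10 = 7.1, 71×0.19 = 13.49, 71×0.12 = 8.52, 71×0.08 = 5.68, 71×0.18 = 12.78, 71×0.08 = 5.68.
cat         O        E   (O−E)²/E
0          13     6.39     6.8376
1           4    11.36     4.7685
2           2      7.1     3.6634
3          15    13.49     0.1690
4           7     8.52     0.2712
5          13     5.68     9.4335
6          15    12.78     0.3856
7           2     5.68     2.3842
Sum = 27.913

27.913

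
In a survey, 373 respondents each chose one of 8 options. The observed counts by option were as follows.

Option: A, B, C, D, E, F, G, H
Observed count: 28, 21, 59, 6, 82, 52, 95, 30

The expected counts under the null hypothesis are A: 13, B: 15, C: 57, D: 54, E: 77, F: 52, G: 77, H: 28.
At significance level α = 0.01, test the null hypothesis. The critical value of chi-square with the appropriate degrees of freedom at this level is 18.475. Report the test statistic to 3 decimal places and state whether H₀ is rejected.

χ² = (28−13)²/13 + (21−15)²/15 + (59−57)²/57 + (6−54)²/54 + (82−77)²/77 + (52−52)²/52 + (95−77)²/77 + (30−28)²/28
   = 17.3077 + 2.4000 + 0.0702 + 42.6667 + 0.3247 + 0.0000 + 4.2078 + 0.1429
Sum = 67.120
df = 7. Since 67.120 > 18.475, we reject H₀.

67.120; reject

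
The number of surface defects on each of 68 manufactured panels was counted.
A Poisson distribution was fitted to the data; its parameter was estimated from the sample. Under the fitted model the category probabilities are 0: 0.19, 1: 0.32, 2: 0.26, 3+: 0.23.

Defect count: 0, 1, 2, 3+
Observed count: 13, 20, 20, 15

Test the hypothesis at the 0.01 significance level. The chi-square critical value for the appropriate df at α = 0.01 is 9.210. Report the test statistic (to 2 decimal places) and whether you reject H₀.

Expected counts E_i = n·p_i: 68×0.19 = 12.92, 68×0.32 = 21.76, 68×0.26 = 17.68, 68×0.23 = 15.64.
cat         O        E   (O−E)²/E
0          13    12.92      0.000
1          20    21.76      0.142
2          20    17.68      0.304
3+         15    15.64      0.026
Sum = 0.47
df = 2. Since 0.47 < 9.210, we do not reject H₀.

0.47; do not reject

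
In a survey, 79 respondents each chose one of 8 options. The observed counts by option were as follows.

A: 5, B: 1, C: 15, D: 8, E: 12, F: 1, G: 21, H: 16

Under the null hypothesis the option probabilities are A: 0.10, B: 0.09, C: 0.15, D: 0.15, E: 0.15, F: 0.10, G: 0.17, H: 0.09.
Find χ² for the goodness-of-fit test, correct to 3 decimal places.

29.814

Expected counts E_i = n·p_i: 79×0.10 = 7.9, 79×0.09 = 7.11, 79×0.15 = 11.85, 79×0.15 = 11.85, 79×0.15 = 11.85, 79×0.10 = 7.9, 79×0.17 = 13.43, 79×0.09 = 7.11.
cat         O        E   (O−E)²/E
A           5      7.9     1.0646
B           1     7.11     5.2506
C          15    11.85     0.8373
D           8    11.85     1.2508
E          12    11.85     0.0019
F           1      7.9     6.0266
G          21    13.43     4.2669
H          16     7.11    11.1156
Sum = 29.814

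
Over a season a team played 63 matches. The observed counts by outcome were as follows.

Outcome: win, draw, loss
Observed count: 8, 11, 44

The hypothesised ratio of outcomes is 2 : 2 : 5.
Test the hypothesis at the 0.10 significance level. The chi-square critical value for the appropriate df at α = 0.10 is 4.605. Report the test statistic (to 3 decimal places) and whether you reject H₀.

5.529; reject

Ratio total = 9. Expected counts: 63×2/9 = 14, 63×2/9 = 14, 63×5/9 = 35.
win: (8 − 14)²/14 = 36/14 = 2.5714
draw: (11 − 14)²/14 = 9/14 = 0.6429
loss: (44 − 35)²/35 = 81/35 = 2.3143
Sum = 5.529
df = 2. Since 5.529 > 4.605, we reject H₀.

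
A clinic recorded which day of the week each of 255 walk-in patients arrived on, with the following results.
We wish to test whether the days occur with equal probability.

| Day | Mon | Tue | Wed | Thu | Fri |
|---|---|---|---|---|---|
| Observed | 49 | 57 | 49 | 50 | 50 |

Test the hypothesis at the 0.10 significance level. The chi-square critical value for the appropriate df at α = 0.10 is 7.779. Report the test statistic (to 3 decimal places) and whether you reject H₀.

Expected count for each of the 5 categories: 255/5 = 51.
χ² = (49−51)²/51 + (57−51)²/51 + (49−51)²/51 + (50−51)²/51 + (50−51)²/51
   = 0.0784 + 0.7059 + 0.0784 + 0.0196 + 0.0196
Sum = 0.902
df = 4. Since 0.902 < 7.779, we do not reject H₀.

0.902; do not reject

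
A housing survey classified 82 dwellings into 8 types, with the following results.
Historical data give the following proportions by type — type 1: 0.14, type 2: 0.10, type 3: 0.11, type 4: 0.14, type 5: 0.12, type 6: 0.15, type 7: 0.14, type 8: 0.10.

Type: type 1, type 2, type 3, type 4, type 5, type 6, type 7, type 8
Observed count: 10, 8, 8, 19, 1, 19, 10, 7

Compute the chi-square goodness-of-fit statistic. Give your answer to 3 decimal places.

17.195

Expected counts E_i = n·p_i: 82×0.14 = 11.48, 82×0.10 = 8.2, 82×0.11 = 9.02, 82×0.14 = 11.48, 82×0.12 = 9.84, 82×0.15 = 12.3, 82×0.14 = 11.48, 82×0.10 = 8.2.
type 1: (10 − 11.48)²/11.48 = 2.1904/11.48 = 0.1908
type 2: (8 − 8.2)²/8.2 = 0.04/8.2 = 0.0049
type 3: (8 − 9.02)²/9.02 = 1.0404/9.02 = 0.1153
type 4: (19 − 11.48)²/11.48 = 56.5504/11.48 = 4.9260
type 5: (1 − 9.84)²/9.84 = 78.1456/9.84 = 7.9416
type 6: (19 − 12.3)²/12.3 = 44.89/12.3 = 3.6496
type 7: (10 − 11.48)²/11.48 = 2.1904/11.48 = 0.1908
type 8: (7 − 8.2)²/8.2 = 1.44/8.2 = 0.1756
Sum = 17.195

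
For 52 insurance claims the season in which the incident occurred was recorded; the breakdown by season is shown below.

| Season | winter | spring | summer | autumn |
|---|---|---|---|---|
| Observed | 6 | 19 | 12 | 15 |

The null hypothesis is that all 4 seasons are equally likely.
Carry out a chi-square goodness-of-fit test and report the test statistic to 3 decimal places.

6.923

Under H₀ each category has probability 1/4, so each expected count is 52/4 = 13.
winter: (6 − 13)²/13 = 49/13 = 3.7692
spring: (19 − 13)²/13 = 36/13 = 2.7692
summer: (12 − 13)²/13 = 1/13 = 0.0769
autumn: (15 − 13)²/13 = 4/13 = 0.3077
Sum = 6.923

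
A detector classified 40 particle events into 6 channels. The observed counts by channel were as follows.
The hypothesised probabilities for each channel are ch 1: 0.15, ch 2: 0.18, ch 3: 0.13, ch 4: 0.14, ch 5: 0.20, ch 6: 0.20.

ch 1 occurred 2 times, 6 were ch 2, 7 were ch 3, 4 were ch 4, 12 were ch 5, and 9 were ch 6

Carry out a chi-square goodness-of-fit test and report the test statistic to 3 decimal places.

6.072

Expected counts E_i = n·p_i: 40×0.15 = 6, 40×0.18 = 7.2, 40×0.13 = 5.2, 40×0.14 = 5.6, 40×0.20 = 8, 40×0.20 = 8.
cat         O        E   (O−E)²/E
ch 1        2        6     2.6667
ch 2        6      7.2     0.2000
ch 3        7      5.2     0.6231
ch 4        4      5.6     0.4571
ch 5       12        8     2.0000
ch 6        9        8     0.1250
Sum = 6.072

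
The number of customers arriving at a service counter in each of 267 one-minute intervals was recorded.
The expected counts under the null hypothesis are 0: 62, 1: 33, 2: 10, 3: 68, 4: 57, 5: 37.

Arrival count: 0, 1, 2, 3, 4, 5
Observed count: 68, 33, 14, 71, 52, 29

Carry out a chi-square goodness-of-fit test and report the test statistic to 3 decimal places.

4.481

χ² = (68−62)²/62 + (33−33)²/33 + (14−10)²/10 + (71−68)²/68 + (52−57)²/57 + (29−37)²/37
   = 0.5806 + 0.0000 + 1.6000 + 0.1324 + 0.4386 + 1.7297
Sum = 4.481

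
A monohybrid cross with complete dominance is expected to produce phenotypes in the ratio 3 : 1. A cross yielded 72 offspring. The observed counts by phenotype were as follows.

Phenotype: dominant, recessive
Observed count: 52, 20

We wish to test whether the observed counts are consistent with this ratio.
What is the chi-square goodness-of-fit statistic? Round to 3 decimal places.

0.296

Ratio total = 4. Expected counts: 72×3/4 = 54, 72×1/4 = 18.
dominant: (52 − 54)²/54 = 4/54 = 0.0741
recessive: (20 − 18)²/18 = 4/18 = 0.2222
Sum = 0.296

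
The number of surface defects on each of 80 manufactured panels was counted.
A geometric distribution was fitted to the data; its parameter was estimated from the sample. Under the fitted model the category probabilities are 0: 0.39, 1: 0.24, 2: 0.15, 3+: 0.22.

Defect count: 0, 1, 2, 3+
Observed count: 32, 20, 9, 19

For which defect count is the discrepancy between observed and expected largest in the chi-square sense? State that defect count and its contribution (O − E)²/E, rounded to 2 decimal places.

2, 0.75

Expected counts E_i = n·p_i: 80×0.39 = 31.2, 80×0.24 = 19.2, 80×0.15 = 12, 80×0.22 = 17.6.
χ² = (32−31.2)²/31.2 + (20−19.2)²/19.2 + (9−12)²/12 + (19−17.6)²/17.6
   = 0.021 + 0.033 + 0.750 + 0.111
The largest term is for 2: 0.75.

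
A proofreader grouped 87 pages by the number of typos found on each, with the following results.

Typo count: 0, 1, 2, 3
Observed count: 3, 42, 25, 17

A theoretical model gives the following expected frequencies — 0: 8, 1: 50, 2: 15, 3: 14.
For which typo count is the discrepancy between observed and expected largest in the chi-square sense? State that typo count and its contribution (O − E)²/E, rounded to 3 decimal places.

2, 6.667

cat         O        E   (O−E)²/E
0           3        8     3.1250
1          42       50     1.2800
2          25       15     6.6667
3          17       14     0.6429
The largest term is for 2: 6.667.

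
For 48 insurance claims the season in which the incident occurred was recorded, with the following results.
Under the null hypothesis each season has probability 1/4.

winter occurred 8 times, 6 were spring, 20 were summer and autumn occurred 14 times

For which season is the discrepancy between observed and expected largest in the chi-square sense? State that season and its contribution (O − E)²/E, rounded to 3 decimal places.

Expected count for each of the 4 categories: 48/4 = 12.
winter: (8 − 12)²/12 = 16/12 = 1.3333
spring: (6 − 12)²/12 = 36/12 = 3.0000
summer: (20 − 12)²/12 = 64/12 = 5.3333
autumn: (14 − 12)²/12 = 4/12 = 0.3333
The largest term is for summer: 5.333.

summer, 5.333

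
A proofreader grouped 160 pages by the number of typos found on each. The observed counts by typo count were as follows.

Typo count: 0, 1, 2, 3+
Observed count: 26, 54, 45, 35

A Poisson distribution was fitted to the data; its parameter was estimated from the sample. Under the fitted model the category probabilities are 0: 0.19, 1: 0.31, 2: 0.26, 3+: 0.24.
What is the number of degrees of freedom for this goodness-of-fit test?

There are k = 4 categories and 1 parameter estimated from the data, so df = 4 − 1 − 1 = 2.

2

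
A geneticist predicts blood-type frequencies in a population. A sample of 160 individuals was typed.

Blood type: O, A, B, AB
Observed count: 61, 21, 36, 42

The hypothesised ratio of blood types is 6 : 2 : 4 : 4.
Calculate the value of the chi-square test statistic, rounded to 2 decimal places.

Ratio total = 16. Expected counts: 160×6/16 = 60, 160×2/16 = 20, 160×4/16 = 40, 160×4/16 = 40.
cat         O        E   (O−E)²/E
O          61       60      0.017
A          21       20      0.050
B          36       40      0.400
AB         42       40      0.100
Sum = 0.57

0.57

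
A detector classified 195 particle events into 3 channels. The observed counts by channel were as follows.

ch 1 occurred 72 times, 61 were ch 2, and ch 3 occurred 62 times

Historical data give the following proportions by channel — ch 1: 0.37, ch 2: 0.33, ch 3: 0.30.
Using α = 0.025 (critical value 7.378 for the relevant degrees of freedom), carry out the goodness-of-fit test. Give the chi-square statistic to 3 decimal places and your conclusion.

0.384; do not reject

Expected counts E_i = n·p_i: 195×0.37 = 72.15, 195×0.33 = 64.35, 195×0.30 = 58.5.
ch 1: (72 − 72.15)²/72.15 = 0.0225/72.15 = 0.0003
ch 2: (61 − 64.35)²/64.35 = 11.2225/64.35 = 0.1744
ch 3: (62 − 58.5)²/58.5 = 12.25/58.5 = 0.2094
Sum = 0.384
df = 2. Since 0.384 < 7.378, we do not reject H₀.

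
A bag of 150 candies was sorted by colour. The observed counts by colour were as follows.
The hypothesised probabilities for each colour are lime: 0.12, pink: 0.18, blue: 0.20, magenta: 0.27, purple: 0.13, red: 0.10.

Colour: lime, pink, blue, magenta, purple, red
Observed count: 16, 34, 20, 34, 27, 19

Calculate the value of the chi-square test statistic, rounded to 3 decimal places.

Expected counts E_i = n·p_i: 150×0.12 = 18, 150×0.18 = 27, 150×0.20 = 30, 150×0.27 = 40.5, 150×0.13 = 19.5, 150×0.10 = 15.
cat          O        E   (O−E)²/E
lime        16       18     0.2222
pink        34       27     1.8148
blue        20       30     3.3333
magenta     34     40.5     1.0432
purple      27     19.5     2.8846
red         19       15     1.0667
Sum = 10.365

10.365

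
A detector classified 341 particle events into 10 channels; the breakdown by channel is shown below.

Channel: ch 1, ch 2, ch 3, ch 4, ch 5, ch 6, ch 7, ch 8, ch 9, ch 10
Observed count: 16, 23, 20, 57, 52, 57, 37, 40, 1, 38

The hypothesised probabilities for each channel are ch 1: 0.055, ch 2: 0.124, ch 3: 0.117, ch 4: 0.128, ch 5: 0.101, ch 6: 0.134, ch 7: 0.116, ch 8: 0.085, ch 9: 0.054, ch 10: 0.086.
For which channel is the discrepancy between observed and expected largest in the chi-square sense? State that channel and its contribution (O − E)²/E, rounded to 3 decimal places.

ch 9, 16.468

Expected counts E_i = n·p_i: 341×0.055 = 18.755, 341×0.124 = 42.284, 341×0.117 = 39.897, 341×0.128 = 43.648, 341×0.101 = 34.441, 341×0.134 = 45.694, 341×0.116 = 39.556, 341×0.085 = 28.985, 341×0.054 = 18.414, 341×0.086 = 29.326.
χ² = (16−18.755)²/18.755 + (23−42.284)²/42.284 + (20−39.897)²/39.897 + (57−43.648)²/43.648 + (52−34.441)²/34.441 + (57−45.694)²/45.694 + (37−39.556)²/39.556 + (40−28.985)²/28.985 + (1−18.414)²/18.414 + (38−29.326)²/29.326
   = 0.4047 + 8.7946 + 9.9228 + 4.0844 + 8.9521 + 2.7974 + 0.1652 + 4.1860 + 16.4683 + 2.5656
The largest term is for ch 9: 16.468.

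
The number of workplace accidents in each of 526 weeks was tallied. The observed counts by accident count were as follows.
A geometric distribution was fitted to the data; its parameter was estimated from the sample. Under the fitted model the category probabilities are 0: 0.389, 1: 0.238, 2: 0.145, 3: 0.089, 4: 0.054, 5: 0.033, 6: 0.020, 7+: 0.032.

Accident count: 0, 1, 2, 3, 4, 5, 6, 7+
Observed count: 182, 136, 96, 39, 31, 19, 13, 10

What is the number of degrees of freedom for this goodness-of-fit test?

6

There are k = 8 categories and 1 parameter estimated from the data, so df = 8 − 1 − 1 = 6.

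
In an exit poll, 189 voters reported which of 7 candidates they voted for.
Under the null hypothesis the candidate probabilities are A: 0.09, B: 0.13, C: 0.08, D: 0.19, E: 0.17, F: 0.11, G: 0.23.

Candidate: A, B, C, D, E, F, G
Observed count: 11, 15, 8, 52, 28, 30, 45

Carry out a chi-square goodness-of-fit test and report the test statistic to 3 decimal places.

21.078

Expected counts E_i = n·p_i: 189×0.09 = 17.01, 189×0.13 = 24.57, 189×0.08 = 15.12, 189×0.19 = 35.91, 189×0.17 = 32.13, 189×0.11 = 20.79, 189×0.23 = 43.47.
cat         O        E   (O−E)²/E
A          11    17.01     2.1235
B          15    24.57     3.7275
C           8    15.12     3.3528
D          52    35.91     7.2094
E          28    32.13     0.5309
F          30    20.79     4.0800
G          45    43.47     0.0539
Sum = 21.078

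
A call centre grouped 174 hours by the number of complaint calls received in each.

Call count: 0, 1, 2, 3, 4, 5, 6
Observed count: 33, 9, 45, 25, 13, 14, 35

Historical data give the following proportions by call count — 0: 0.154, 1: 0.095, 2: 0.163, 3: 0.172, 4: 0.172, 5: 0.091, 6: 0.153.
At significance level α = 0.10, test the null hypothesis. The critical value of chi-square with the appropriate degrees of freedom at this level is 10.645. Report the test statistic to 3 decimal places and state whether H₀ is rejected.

Expected counts E_i = n·p_i: 174×0.154 = 26.796, 174×0.095 = 16.53, 174×0.163 = 28.362, 174×0.172 = 29.928, 174×0.172 = 29.928, 174×0.091 = 15.834, 174×0.153 = 26.622.
χ² = (33−26.796)²/26.796 + (9−16.53)²/16.53 + (45−28.362)²/28.362 + (25−29.928)²/29.928 + (13−29.928)²/29.928 + (14−15.834)²/15.834 + (35−26.622)²/26.622
   = 1.4364 + 3.4302 + 9.7603 + 0.8115 + 9.5749 + 0.2124 + 2.6366
Sum = 27.862
df = 6. Since 27.862 > 10.645, we reject H₀.

27.862; reject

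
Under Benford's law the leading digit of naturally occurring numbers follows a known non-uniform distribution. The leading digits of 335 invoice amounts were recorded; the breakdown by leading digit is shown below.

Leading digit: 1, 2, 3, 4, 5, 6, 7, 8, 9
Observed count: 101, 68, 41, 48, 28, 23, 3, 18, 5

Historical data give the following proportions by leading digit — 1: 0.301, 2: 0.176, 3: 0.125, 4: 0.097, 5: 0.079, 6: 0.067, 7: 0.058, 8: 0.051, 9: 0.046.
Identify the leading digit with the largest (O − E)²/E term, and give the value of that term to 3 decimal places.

7, 13.893

Expected counts E_i = n·p_i: 335×0.301 = 100.835, 335×0.176 = 58.96, 335×0.125 = 41.875, 335×0.097 = 32.495, 335×0.079 = 26.465, 335×0.067 = 22.445, 335×0.058 = 19.43, 335×0.051 = 17.085, 335×0.046 = 15.41.
cat         O        E   (O−E)²/E
1         101  100.835     0.0003
2          68    58.96     1.3861
3          41   41.875     0.0183
4          48   32.495     7.3982
5          28   26.465     0.0890
6          23   22.445     0.0137
7           3    19.43    13.8932
8          18   17.085     0.0490
9           5    15.41     7.0323
The largest term is for 7: 13.893.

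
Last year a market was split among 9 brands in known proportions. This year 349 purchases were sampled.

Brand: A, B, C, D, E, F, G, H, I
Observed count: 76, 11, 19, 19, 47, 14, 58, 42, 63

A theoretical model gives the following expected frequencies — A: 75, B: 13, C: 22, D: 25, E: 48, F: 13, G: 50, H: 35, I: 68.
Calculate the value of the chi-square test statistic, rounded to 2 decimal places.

cat         O        E   (O−E)²/E
A          76       75      0.013
B          11       13      0.308
C          19       22      0.409
D          19       25      1.440
E          47       48      0.021
F          14       13      0.077
G          58       50      1.280
H          42       35      1.400
I          63       68      0.368
Sum = 5.32

5.32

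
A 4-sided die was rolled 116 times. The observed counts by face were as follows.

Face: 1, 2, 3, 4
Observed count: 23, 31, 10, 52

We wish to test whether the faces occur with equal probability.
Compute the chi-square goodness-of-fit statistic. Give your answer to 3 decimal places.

Expected count for each of the 4 categories: 116/4 = 29.
χ² = (23−29)²/29 + (31−29)²/29 + (10−29)²/29 + (52−29)²/29
   = 1.2414 + 0.1379 + 12.4483 + 18.2414
Sum = 32.069

32.069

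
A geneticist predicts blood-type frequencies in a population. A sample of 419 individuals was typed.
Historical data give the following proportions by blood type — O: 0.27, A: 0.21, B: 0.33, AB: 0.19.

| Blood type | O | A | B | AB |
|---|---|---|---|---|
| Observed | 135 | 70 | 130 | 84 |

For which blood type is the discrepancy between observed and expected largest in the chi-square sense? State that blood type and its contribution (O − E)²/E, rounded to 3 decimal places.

Expected counts E_i = n·p_i: 419×0.27 = 113.13, 419×0.21 = 87.99, 419×0.33 = 138.27, 419×0.19 = 79.61.
cat         O        E   (O−E)²/E
O         135   113.13     4.2279
A          70    87.99     3.6781
B         130   138.27     0.4946
AB         84    79.61     0.2421
The largest term is for O: 4.228.

O, 4.228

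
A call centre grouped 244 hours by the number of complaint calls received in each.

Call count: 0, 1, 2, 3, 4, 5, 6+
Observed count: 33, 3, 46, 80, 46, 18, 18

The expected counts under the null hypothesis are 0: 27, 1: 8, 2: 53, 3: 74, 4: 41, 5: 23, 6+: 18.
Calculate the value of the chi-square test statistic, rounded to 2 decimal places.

7.57

χ² = (33−27)²/27 + (3−8)²/8 + (46−53)²/53 + (80−74)²/74 + (46−41)²/41 + (18−23)²/23 + (18−18)²/18
   = 1.333 + 3.125 + 0.925 + 0.486 + 0.610 + 1.087 + 0.000
Sum = 7.57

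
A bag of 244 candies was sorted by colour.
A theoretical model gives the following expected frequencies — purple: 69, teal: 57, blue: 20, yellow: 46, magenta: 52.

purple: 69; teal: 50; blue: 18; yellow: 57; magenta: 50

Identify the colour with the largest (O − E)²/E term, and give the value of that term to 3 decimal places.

cat          O        E   (O−E)²/E
purple      69       69     0.0000
teal        50       57     0.8596
blue        18       20     0.2000
yellow      57       46     2.6304
magenta     50       52     0.0769
The largest term is for yellow: 2.630.

yellow, 2.630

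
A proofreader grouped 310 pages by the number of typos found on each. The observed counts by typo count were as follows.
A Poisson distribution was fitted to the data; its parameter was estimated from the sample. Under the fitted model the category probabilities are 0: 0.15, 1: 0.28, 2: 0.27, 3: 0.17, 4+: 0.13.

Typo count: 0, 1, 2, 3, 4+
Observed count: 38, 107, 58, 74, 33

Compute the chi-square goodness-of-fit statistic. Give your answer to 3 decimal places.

24.077

Expected counts E_i = n·p_i: 310×0.15 = 46.5, 310×0.28 = 86.8, 310×0.27 = 83.7, 310×0.17 = 52.7, 310×0.13 = 40.3.
cat         O        E   (O−E)²/E
0          38     46.5     1.5538
1         107     86.8     4.7009
2          58     83.7     7.8912
3          74     52.7     8.6089
4+         33     40.3     1.3223
Sum = 24.077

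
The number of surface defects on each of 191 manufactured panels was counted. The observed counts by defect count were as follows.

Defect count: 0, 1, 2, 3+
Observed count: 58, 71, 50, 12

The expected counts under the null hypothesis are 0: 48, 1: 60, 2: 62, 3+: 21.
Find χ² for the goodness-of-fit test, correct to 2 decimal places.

χ² = (58−48)²/48 + (71−60)²/60 + (50−62)²/62 + (12−21)²/21
   = 2.083 + 2.017 + 2.323 + 3.857
Sum = 10.28

10.28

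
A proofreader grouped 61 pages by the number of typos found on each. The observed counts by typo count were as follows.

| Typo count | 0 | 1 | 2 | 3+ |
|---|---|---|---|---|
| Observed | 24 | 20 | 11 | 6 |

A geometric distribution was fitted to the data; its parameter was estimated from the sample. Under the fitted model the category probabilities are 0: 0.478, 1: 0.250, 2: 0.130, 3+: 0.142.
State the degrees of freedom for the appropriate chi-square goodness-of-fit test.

There are k = 4 categories and 1 parameter estimated from the data, so df = 4 − 1 − 1 = 2.

2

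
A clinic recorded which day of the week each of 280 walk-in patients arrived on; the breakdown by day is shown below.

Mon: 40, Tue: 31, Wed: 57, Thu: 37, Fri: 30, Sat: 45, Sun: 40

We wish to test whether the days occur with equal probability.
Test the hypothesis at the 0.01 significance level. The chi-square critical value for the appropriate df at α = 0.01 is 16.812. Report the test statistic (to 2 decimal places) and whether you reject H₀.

12.60; do not reject

Expected count for each of the 7 categories: 280/7 = 40.
cat         O        E   (O−E)²/E
Mon        40       40      0.000
Tue        31       40      2.025
Wed        57       40      7.225
Thu        37       40      0.225
Fri        30       40      2.500
Sat        45       40      0.625
Sun        40       40      0.000
Sum = 12.60
df = 6. Since 12.60 < 16.812, we do not reject H₀.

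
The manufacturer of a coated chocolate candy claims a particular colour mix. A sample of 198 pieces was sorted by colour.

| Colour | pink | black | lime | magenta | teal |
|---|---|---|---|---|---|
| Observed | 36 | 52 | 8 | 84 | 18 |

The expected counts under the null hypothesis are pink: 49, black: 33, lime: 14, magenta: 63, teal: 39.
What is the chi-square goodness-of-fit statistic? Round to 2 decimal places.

pink: (36 − 49)²/49 = 169/49 = 3.449
black: (52 − 33)²/33 = 361/33 = 10.939
lime: (8 − 14)²/14 = 36/14 = 2.571
magenta: (84 − 63)²/63 = 441/63 = 7.000
teal: (18 − 39)²/39 = 441/39 = 11.308
Sum = 35.27

35.27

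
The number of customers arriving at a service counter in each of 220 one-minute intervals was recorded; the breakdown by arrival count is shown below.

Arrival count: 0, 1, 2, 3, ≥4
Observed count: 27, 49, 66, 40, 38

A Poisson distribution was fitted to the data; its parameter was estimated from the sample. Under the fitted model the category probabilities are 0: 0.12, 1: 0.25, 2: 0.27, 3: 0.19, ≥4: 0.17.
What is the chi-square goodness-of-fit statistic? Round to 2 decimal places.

1.49

Expected counts E_i = n·p_i: 220×0.12 = 26.4, 220×0.25 = 55, 220×0.27 = 59.4, 220×0.19 = 41.8, 220×0.17 = 37.4.
cat         O        E   (O−E)²/E
0          27     26.4      0.014
1          49       55      0.655
2          66     59.4      0.733
3          40     41.8      0.078
≥4         38     37.4      0.010
Sum = 1.49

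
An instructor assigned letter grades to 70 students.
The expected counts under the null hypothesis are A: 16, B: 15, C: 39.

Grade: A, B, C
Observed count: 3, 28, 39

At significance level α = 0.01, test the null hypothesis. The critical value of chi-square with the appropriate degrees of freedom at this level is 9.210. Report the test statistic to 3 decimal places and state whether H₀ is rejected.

cat         O        E   (O−E)²/E
A           3       16    10.5625
B          28       15    11.2667
C          39       39     0.0000
Sum = 21.829
df = 2. Since 21.829 > 9.210, we reject H₀.

21.829; reject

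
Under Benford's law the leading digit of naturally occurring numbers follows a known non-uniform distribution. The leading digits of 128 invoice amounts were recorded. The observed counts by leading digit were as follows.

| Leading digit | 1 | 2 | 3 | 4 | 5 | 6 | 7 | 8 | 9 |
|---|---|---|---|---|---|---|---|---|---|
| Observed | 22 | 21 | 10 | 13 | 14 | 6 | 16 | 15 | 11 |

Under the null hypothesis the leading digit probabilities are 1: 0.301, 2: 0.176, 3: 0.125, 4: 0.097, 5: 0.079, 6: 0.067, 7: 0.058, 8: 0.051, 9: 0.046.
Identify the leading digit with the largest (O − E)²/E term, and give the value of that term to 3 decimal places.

Expected counts E_i = n·p_i: 128×0.301 = 38.528, 128×0.176 = 22.528, 128×0.125 = 16, 128×0.097 = 12.416, 128×0.079 = 10.112, 128×0.067 = 8.576, 128×0.058 = 7.424, 128×0.051 = 6.528, 128×0.046 = 5.888.
1: (22 − 38.528)²/38.528 = 273.174784/38.528 = 7.0903
2: (21 − 22.528)²/22.528 = 2.334784/22.528 = 0.1036
3: (10 − 16)²/16 = 36/16 = 2.2500
4: (13 − 12.416)²/12.416 = 0.341056/12.416 = 0.0275
5: (14 − 10.112)²/10.112 = 15.116544/10.112 = 1.4949
6: (6 − 8.576)²/8.576 = 6.635776/8.576 = 0.7738
7: (16 − 7.424)²/7.424 = 73.547776/7.424 = 9.9068
8: (15 − 6.528)²/6.528 = 71.774784/6.528 = 10.9949
9: (11 − 5.888)²/5.888 = 26.132544/5.888 = 4.4383
The largest term is for 8: 10.995.

8, 10.995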